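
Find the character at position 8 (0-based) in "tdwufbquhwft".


Input string: 'tdwufbquhwft'
Operation: get character at index 8
Index mapping: s[0]='t', s[1]='d', s[2]='w', s[3]='u', s[4]='f', s[5]='b', s[6]='q', s[7]='u', s[8]='h'
Result: 'h'


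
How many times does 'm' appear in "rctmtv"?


Input string: 'rctmtv'
Target character: 'm'
Scan each position: s[3]='m'
Matches found at indices: 3
Total: 1


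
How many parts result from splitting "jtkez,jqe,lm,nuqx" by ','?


Input string: 'jtkez,jqe,lm,nuqx'
Delimiter: ','
Split result: 'jtkez', 'jqe', 'lm', 'nuqx'
Number of parts: 4


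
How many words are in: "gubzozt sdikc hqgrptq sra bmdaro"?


Input string: 'gubzozt sdikc hqgrptq sra bmdaro'
Operation: split by spaces
Words found: 'gubzozt', 'sdikc', 'hqgrptq', 'sra', 'bmdaro'
Word count: 5


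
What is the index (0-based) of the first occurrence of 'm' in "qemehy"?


Input string: 'qemehy'
Target: 'm'
Scanning left to right: s[0]='q', s[1]='e', s[2]='m'
First match at index: 2


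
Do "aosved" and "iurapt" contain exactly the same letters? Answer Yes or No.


String 1: 'aosved' -> sorted: 'adeosv'
String 2: 'iurapt' -> sorted: 'aiprtu'
Compare sorted forms: 'adeosv' != 'aiprtu'
Anagram: No


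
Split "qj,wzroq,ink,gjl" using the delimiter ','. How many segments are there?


Input string: 'qj,wzroq,ink,gjl'
Delimiter: ','
Split result: 'qj', 'wzroq', 'ink', 'gjl'
Number of parts: 4


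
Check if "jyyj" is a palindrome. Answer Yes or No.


Input string: 'jyyj'
Reversed: 'jyyj'
Compare pairs: s[0]='j' vs s[3]='j' (match), s[1]='y' vs s[2]='y' (match)
Palindrome: Yes


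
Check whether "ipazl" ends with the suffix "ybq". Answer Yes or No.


Input string: 'ipazl'
Suffix to check: 'ybq'
Last 3 characters of input: 'azl'
Match: False
Result: No


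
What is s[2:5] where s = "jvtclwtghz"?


Input string: 'jvtclwtghz'
Operation: slice [2:5]
Extract characters: s[2]='t', s[3]='c', s[4]='l'
Result: tcl


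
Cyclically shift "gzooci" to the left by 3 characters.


Input: 'gzooci', shift = 3
Operation: split at index 3 and swap parts
Front part s[0:3] = 'gzo'
Back part s[3:] = 'oci'
Rotated = back + front = 'oci' + 'gzo'
Result: ocigzo


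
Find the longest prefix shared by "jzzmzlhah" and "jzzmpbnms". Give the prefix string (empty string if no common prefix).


String 1: 'jzzmzlhah'
String 2: 'jzzmpbnms'
Compare position by position:
pos 0: 'j' vs 'j' match
pos 1: 'z' vs 'z' match
pos 2: 'z' vs 'z' match
pos 3: 'm' vs 'm' match
pos 4: 'z' vs 'p' differ -> stop
Longest common prefix: "jzzm" (length 4)


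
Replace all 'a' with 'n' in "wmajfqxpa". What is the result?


Input string: 'wmajfqxpa'
Operation: replace 'a' with 'n'
Positions of 'a': 2, 8
After replacement: wmnjfqxpn


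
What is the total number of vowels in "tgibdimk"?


Input string: 'tgibdimk'
Operation: count vowels (a, e, i, o, u)
Scan: s[0]='t', s[1]='g', s[2]='i' (vowel), s[3]='b', s[4]='d', s[5]='i' (vowel), s[6]='m', s[7]='k'
Vowels found: 2
Result: 2


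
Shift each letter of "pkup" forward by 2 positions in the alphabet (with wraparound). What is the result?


Input: 'pkup', shift = 2
Operation: for each letter, (position + 2) mod 26
Mapping: 'p'(15+2=17)->'r', 'k'(10+2=12)->'m', 'u'(20+2=22)->'w', 'p'(15+2=17)->'r'
Result: rmwr


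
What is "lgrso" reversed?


Input string: 'lgrso'
Operation: reverse character order
Original order: 'l' -> 'g' -> 'r' -> 's' -> 'o'
Reversed order: 'o' -> 's' -> 'r' -> 'g' -> 'l'
Result: osrgl


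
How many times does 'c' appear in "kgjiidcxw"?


Input string: 'kgjiidcxw'
Target character: 'c'
Scan each position: s[6]='c'
Matches found at indices: 6
Total: 1


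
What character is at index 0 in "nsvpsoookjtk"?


Input string: 'nsvpsoookjtk'
Operation: get character at index 0
Index mapping: s[0]='n'
Result: 'n'


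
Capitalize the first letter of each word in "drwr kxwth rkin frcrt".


Input string: 'drwr kxwth rkin frcrt'
Operation: capitalize first letter of each word
Word transformations: 'drwr'->'Drwr', 'kxwth'->'Kxwth', 'rkin'->'Rkin', 'frcrt'->'Frcrt'
Result: Drwr Kxwth Rkin Frcrt


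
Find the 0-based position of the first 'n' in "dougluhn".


Input string: 'dougluhn'
Target: 'n'
Scanning left to right: s[0]='d', s[1]='o', s[2]='u', s[3]='g', s[4]='l', s[5]='u', s[6]='h', s[7]='n'
First match at index: 7


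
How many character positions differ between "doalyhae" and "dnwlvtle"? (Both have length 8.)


String 1: 'doalyhae'
String 2: 'dnwlvtle'
Compare each position: pos 0: 'd'=='d', pos 1: 'o'!='n', pos 2: 'a'!='w', pos 3: 'l'=='l', pos 4: 'y'!='v', pos 5: 'h'!='t', pos 6: 'a'!='l', pos 7: 'e'=='e'
Differing positions: 5
Hamming distance: 5


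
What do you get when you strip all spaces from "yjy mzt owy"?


Input string: 'yjy mzt owy'
Operation: remove all spaces
Words: 'yjy', 'mzt', 'owy'
Join without spaces: yjymztowy


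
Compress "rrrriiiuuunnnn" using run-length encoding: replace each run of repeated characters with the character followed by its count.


Input: 'rrrriiiuuunnnn'
Operation: identify consecutive runs
Runs: 'rrrr' -> r4, 'iii' -> i3, 'uuu' -> u3, 'nnnn' -> n4
Encoded: r4i3u3n4


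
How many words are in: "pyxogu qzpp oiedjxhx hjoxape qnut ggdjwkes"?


Input string: 'pyxogu qzpp oiedjxhx hjoxape qnut ggdjwkes'
Operation: split by spaces
Words found: 'pyxogu', 'qzpp', 'oiedjxhx', 'hjoxape', 'qnut', 'ggdjwkes'
Word count: 6


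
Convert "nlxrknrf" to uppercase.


Input string: 'nlxrknrf'
Operation: convert each letter to uppercase
Mapping: 'n'->'N', 'l'->'L', 'x'->'X', 'r'->'R', 'k'->'K', 'n'->'N', 'r'->'R', 'f'->'F'
Result: NLXRKNRF


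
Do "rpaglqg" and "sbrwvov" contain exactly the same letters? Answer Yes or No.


String 1: 'rpaglqg' -> sorted: 'agglpqr'
String 2: 'sbrwvov' -> sorted: 'borsvvw'
Compare sorted forms: 'agglpqr' != 'borsvvw'
Anagram: No


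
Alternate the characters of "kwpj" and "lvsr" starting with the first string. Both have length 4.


String 1: 'kwpj'
String 2: 'lvsr'
Operation: alternate characters
Pairs: 'k'+'l', 'w'+'v', 'p'+'s', 'j'+'r'
Result: klwvpsjr


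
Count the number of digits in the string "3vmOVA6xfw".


Input string: '3vmOVA6xfw'
Operation: count digit characters (0-9)
Scan: '3'(digit), 'v', 'm', 'O', 'V', 'A', '6'(digit), 'x', 'f', 'w'
Digits found: 2
Result: 2


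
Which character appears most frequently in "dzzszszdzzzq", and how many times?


Input: 'dzzszszdzzzq'
Operation: tally each character
Counts: 'd':2, 'q':1, 's':2, 'z':7
Maximum: 'z' appears 7 times


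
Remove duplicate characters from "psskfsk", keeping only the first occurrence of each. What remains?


Input: 'psskfsk'
Operation: keep first occurrence of each character
Scan: s[0]='p' new -> keep; s[1]='s' new -> keep; s[2]='s' seen -> skip; s[3]='k' new -> keep; s[4]='f' new -> keep; s[5]='s' seen -> skip; s[6]='k' seen -> skip
Result: pskf


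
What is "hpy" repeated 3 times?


Input string: 'hpy'
Operation: repeat 3 times
Concatenation: 'hpy' + 'hpy' + 'hpy'
Result: hpyhpyhpy


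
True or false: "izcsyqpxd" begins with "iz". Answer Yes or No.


Input string: 'izcsyqpxd'
Prefix to check: 'iz'
First 2 characters of input: 'iz'
Match: True
Result: Yes


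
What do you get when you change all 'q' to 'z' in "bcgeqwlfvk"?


Input string: 'bcgeqwlfvk'
Operation: replace 'q' with 'z'
Positions of 'q': 4
After replacement: bcgezwlfvk


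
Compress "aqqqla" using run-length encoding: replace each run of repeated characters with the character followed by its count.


Input: 'aqqqla'
Operation: identify consecutive runs
Runs: 'a' -> a1, 'qqq' -> q3, 'l' -> l1, 'a' -> a1
Encoded: a1q3l1a1


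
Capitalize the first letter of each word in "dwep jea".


Input string: 'dwep jea'
Operation: capitalize first letter of each word
Word transformations: 'dwep'->'Dwep', 'jea'->'Jea'
Result: Dwep Jea


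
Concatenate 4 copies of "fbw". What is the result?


Input string: 'fbw'
Operation: repeat 4 times
Concatenation: 'fbw' + 'fbw' + 'fbw' + 'fbw'
Result: fbwfbwfbwfbw


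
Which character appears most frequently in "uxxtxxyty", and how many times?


Input: 'uxxtxxyty'
Operation: tally each character
Counts: 't':2, 'u':1, 'x':4, 'y':2
Maximum: 'x' appears 4 times


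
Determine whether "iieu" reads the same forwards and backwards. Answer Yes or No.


Input string: 'iieu'
Reversed: 'ueii'
Compare pairs: s[0]='i' vs s[3]='u' (mismatch), s[1]='i' vs s[2]='e' (mismatch)
Palindrome: No


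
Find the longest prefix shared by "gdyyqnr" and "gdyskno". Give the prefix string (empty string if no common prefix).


String 1: 'gdyyqnr'
String 2: 'gdyskno'
Compare position by position:
pos 0: 'g' vs 'g' match
pos 1: 'd' vs 'd' match
pos 2: 'y' vs 'y' match
pos 3: 'y' vs 's' differ -> stop
Longest common prefix: "gdy" (length 3)


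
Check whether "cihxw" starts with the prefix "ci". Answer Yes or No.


Input string: 'cihxw'
Prefix to check: 'ci'
First 2 characters of input: 'ci'
Match: True
Result: Yes


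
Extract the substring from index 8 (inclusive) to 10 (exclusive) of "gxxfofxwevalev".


Input string: 'gxxfofxwevalev'
Operation: slice [8:10]
Extract characters: s[8]='e', s[9]='v'
Result: ev


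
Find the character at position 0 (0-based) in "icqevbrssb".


Input string: 'icqevbrssb'
Operation: get character at index 0
Index mapping: s[0]='i'
Result: 'i'


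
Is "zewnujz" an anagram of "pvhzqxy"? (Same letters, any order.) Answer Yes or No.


String 1: 'pvhzqxy' -> sorted: 'hpqvxyz'
String 2: 'zewnujz' -> sorted: 'ejnuwzz'
Compare sorted forms: 'hpqvxyz' != 'ejnuwzz'
Anagram: No


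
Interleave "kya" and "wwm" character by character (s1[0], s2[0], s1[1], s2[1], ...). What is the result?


String 1: 'kya'
String 2: 'wwm'
Operation: alternate characters
Pairs: 'k'+'w', 'y'+'w', 'a'+'m'
Result: kwywam


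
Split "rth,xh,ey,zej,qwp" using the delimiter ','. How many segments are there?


Input string: 'rth,xh,ey,zej,qwp'
Delimiter: ','
Split result: 'rth', 'xh', 'ey', 'zej', 'qwp'
Number of parts: 5


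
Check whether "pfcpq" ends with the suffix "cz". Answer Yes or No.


Input string: 'pfcpq'
Suffix to check: 'cz'
Last 2 characters of input: 'pq'
Match: False
Result: No


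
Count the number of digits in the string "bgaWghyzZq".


Input string: 'bgaWghyzZq'
Operation: count digit characters (0-9)
Scan: 'b', 'g', 'a', 'W', 'g', 'h', 'y', 'z', 'Z', 'q'
Digits found: 0
Result: 0


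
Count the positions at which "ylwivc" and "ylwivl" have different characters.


String 1: 'ylwivc'
String 2: 'ylwivl'
Compare each position: pos 0: 'y'=='y', pos 1: 'l'=='l', pos 2: 'w'=='w', pos 3: 'i'=='i', pos 4: 'v'=='v', pos 5: 'c'!='l'
Differing positions: 1
Hamming distance: 1


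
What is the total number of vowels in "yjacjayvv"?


Input string: 'yjacjayvv'
Operation: count vowels (a, e, i, o, u)
Scan: s[0]='y', s[1]='j', s[2]='a' (vowel), s[3]='c', s[4]='j', s[5]='a' (vowel), s[6]='y', s[7]='v', s[8]='v'
Vowels found: 2
Result: 2


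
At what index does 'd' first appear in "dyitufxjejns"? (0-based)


Input string: 'dyitufxjejns'
Target: 'd'
Scanning left to right: s[0]='d'
First match at index: 0


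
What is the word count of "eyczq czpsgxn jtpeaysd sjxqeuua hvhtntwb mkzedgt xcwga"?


Input string: 'eyczq czpsgxn jtpeaysd sjxqeuua hvhtntwb mkzedgt xcwga'
Operation: split by spaces
Words found: 'eyczq', 'czpsgxn', 'jtpeaysd', 'sjxqeuua', 'hvhtntwb', 'mkzedgt', 'xcwga'
Word count: 7


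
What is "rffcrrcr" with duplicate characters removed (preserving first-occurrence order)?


Input: 'rffcrrcr'
Operation: keep first occurrence of each character
Scan: s[0]='r' new -> keep; s[1]='f' new -> keep; s[2]='f' seen -> skip; s[3]='c' new -> keep; s[4]='r' seen -> skip; s[5]='r' seen -> skip; s[6]='c' seen -> skip; s[7]='r' seen -> skip
Result: rfc


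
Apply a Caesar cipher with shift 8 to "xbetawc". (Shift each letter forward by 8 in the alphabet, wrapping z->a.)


Input: 'xbetawc', shift = 8
Operation: for each letter, (position + 8) mod 26
Mapping: 'x'(23+8=31, 31 mod 26=5)->'f', 'b'(1+8=9)->'j', 'e'(4+8=12)->'m', 't'(19+8=27, 27 mod 26=1)->'b', 'a'(0+8=8)->'i', 'w'(22+8=30, 30 mod 26=4)->'e', 'c'(2+8=10)->'k'
Result: fjmbiek


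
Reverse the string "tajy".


Input string: 'tajy'
Operation: reverse character order
Original order: 't' -> 'a' -> 'j' -> 'y'
Reversed order: 'y' -> 'j' -> 'a' -> 't'
Result: yjat


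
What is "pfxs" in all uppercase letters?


Input string: 'pfxs'
Operation: convert each letter to uppercase
Mapping: 'p'->'P', 'f'->'F', 'x'->'X', 's'->'S'
Result: PFXS


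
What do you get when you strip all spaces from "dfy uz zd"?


Input string: 'dfy uz zd'
Operation: remove all spaces
Words: 'dfy', 'uz', 'zd'
Join without spaces: dfyuzzd


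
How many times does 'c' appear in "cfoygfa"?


Input string: 'cfoygfa'
Target character: 'c'
Scan each position: s[0]='c'
Matches found at indices: 0
Total: 1


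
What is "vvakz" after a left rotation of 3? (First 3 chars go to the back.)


Input: 'vvakz', shift = 3
Operation: split at index 3 and swap parts
Front part s[0:3] = 'vva'
Back part s[3:] = 'kz'
Rotated = back + front = 'kz' + 'vva'
Result: kzvva


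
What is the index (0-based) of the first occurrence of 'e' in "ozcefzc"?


Input string: 'ozcefzc'
Target: 'e'
Scanning left to right: s[0]='o', s[1]='z', s[2]='c', s[3]='e'
First match at index: 3


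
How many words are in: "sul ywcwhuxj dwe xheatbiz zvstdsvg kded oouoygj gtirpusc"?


Input string: 'sul ywcwhuxj dwe xheatbiz zvstdsvg kded oouoygj gtirpusc'
Operation: split by spaces
Words found: 'sul', 'ywcwhuxj', 'dwe', 'xheatbiz', 'zvstdsvg', 'kded', 'oouoygj', 'gtirpusc'
Word count: 8


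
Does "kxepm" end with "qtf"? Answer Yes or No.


Input string: 'kxepm'
Suffix to check: 'qtf'
Last 3 characters of input: 'epm'
Match: False
Result: No


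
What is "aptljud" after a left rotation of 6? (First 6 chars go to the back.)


Input: 'aptljud', shift = 6
Operation: split at index 6 and swap parts
Front part s[0:6] = 'aptlju'
Back part s[6:] = 'd'
Rotated = back + front = 'd' + 'aptlju'
Result: daptlju


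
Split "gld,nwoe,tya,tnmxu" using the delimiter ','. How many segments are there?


Input string: 'gld,nwoe,tya,tnmxu'
Delimiter: ','
Split result: 'gld', 'nwoe', 'tya', 'tnmxu'
Number of parts: 4


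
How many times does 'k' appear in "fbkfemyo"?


Input string: 'fbkfemyo'
Target character: 'k'
Scan each position: s[2]='k'
Matches found at indices: 2
Total: 1


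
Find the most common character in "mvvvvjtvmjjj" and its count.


Input: 'mvvvvjtvmjjj'
Operation: tally each character
Counts: 'j':4, 'm':2, 't':1, 'v':5
Maximum: 'v' appears 5 times


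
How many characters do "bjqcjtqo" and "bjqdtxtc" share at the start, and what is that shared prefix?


String 1: 'bjqcjtqo'
String 2: 'bjqdtxtc'
Compare position by position:
pos 0: 'b' vs 'b' match
pos 1: 'j' vs 'j' match
pos 2: 'q' vs 'q' match
pos 3: 'c' vs 'd' differ -> stop
Longest common prefix: "bjq" (length 3)


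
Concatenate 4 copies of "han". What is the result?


Input string: 'han'
Operation: repeat 4 times
Concatenation: 'han' + 'han' + 'han' + 'han'
Result: hanhanhanhan


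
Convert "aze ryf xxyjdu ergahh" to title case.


Input string: 'aze ryf xxyjdu ergahh'
Operation: capitalize first letter of each word
Word transformations: 'aze'->'Aze', 'ryf'->'Ryf', 'xxyjdu'->'Xxyjdu', 'ergahh'->'Ergahh'
Result: Aze Ryf Xxyjdu Ergahh


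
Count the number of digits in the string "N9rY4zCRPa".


Input string: 'N9rY4zCRPa'
Operation: count digit characters (0-9)
Scan: 'N', '9'(digit), 'r', 'Y', '4'(digit), 'z', 'C', 'R', 'P', 'a'
Digits found: 2
Result: 2


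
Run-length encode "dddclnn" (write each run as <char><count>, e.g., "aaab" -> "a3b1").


Input: 'dddclnn'
Operation: identify consecutive runs
Runs: 'ddd' -> d3, 'c' -> c1, 'l' -> l1, 'nn' -> n2
Encoded: d3c1l1n2


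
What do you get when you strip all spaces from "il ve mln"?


Input string: 'il ve mln'
Operation: remove all spaces
Words: 'il', 've', 'mln'
Join without spaces: ilvemln


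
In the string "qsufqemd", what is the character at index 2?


Input string: 'qsufqemd'
Operation: get character at index 2
Index mapping: s[0]='q', s[1]='s', s[2]='u'
Result: 'u'


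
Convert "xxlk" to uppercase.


Input string: 'xxlk'
Operation: convert each letter to uppercase
Mapping: 'x'->'X', 'x'->'X', 'l'->'L', 'k'->'K'
Result: XXLK


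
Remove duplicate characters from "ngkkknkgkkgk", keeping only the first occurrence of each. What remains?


Input: 'ngkkknkgkkgk'
Operation: keep first occurrence of each character
Scan: s[0]='n' new -> keep; s[1]='g' new -> keep; s[2]='k' new -> keep; s[3]='k' seen -> skip; s[4]='k' seen -> skip; s[5]='n' seen -> skip; s[6]='k' seen -> skip; s[7]='g' seen -> skip; s[8]='k' seen -> skip; s[9]='k' seen -> skip; s[10]='g' seen -> skip; s[11]='k' seen -> skip
Result: ngk


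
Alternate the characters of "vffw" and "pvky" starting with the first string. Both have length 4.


String 1: 'vffw'
String 2: 'pvky'
Operation: alternate characters
Pairs: 'v'+'p', 'f'+'v', 'f'+'k', 'w'+'y'
Result: vpfvfkwy


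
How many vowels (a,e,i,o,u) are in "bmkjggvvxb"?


Input string: 'bmkjggvvxb'
Operation: count vowels (a, e, i, o, u)
Scan: s[0]='b', s[1]='m', s[2]='k', s[3]='j', s[4]='g', s[5]='g', s[6]='v', s[7]='v', s[8]='x', s[9]='b'
Vowels found: 0
Result: 0


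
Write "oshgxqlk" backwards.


Input string: 'oshgxqlk'
Operation: reverse character order
Original order: 'o' -> 's' -> 'h' -> 'g' -> 'x' -> 'q' -> 'l' -> 'k'
Reversed order: 'k' -> 'l' -> 'q' -> 'x' -> 'g' -> 'h' -> 's' -> 'o'
Result: klqxghso


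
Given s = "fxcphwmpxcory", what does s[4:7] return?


Input string: 'fxcphwmpxcory'
Operation: slice [4:7]
Extract characters: s[4]='h', s[5]='w', s[6]='m'
Result: hwm


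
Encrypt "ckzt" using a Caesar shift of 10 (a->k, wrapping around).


Input: 'ckzt', shift = 10
Operation: for each letter, (position + 10) mod 26
Mapping: 'c'(2+10=12)->'m', 'k'(10+10=20)->'u', 'z'(25+10=35, 35 mod 26=9)->'j', 't'(19+10=29, 29 mod 26=3)->'d'
Result: mujd


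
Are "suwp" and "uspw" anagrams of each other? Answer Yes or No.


String 1: 'suwp' -> sorted: 'psuw'
String 2: 'uspw' -> sorted: 'psuw'
Compare sorted forms: 'psuw' == 'psuw'
Anagram: Yes


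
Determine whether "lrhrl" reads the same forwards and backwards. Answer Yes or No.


Input string: 'lrhrl'
Reversed: 'lrhrl'
Compare pairs: s[0]='l' vs s[4]='l' (match), s[1]='r' vs s[3]='r' (match)
Palindrome: Yes


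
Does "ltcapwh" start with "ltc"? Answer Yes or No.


Input string: 'ltcapwh'
Prefix to check: 'ltc'
First 3 characters of input: 'ltc'
Match: True
Result: Yes


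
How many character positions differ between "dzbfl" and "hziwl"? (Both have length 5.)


String 1: 'dzbfl'
String 2: 'hziwl'
Compare each position: pos 0: 'd'!='h', pos 1: 'z'=='z', pos 2: 'b'!='i', pos 3: 'f'!='w', pos 4: 'l'=='l'
Differing positions: 3
Hamming distance: 3


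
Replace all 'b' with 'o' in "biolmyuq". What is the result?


Input string: 'biolmyuq'
Operation: replace 'b' with 'o'
Positions of 'b': 0
After replacement: oiolmyuq


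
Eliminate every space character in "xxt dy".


Input string: 'xxt dy'
Operation: remove all spaces
Words: 'xxt', 'dy'
Join without spaces: xxtdy


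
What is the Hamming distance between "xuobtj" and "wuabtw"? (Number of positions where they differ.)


String 1: 'xuobtj'
String 2: 'wuabtw'
Compare each position: pos 0: 'x'!='w', pos 1: 'u'=='u', pos 2: 'o'!='a', pos 3: 'b'=='b', pos 4: 't'=='t', pos 5: 'j'!='w'
Differing positions: 3
Hamming distance: 3


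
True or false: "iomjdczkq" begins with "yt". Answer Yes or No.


Input string: 'iomjdczkq'
Prefix to check: 'yt'
First 2 characters of input: 'io'
Match: False
Result: No


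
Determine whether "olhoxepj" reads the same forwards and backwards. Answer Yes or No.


Input string: 'olhoxepj'
Reversed: 'jpexohlo'
Compare pairs: s[0]='o' vs s[7]='j' (mismatch), s[1]='l' vs s[6]='p' (mismatch), s[2]='h' vs s[5]='e' (mismatch), s[3]='o' vs s[4]='x' (mismatch)
Palindrome: No


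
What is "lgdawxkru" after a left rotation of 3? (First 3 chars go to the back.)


Input: 'lgdawxkru', shift = 3
Operation: split at index 3 and swap parts
Front part s[0:3] = 'lgd'
Back part s[3:] = 'awxkru'
Rotated = back + front = 'awxkru' + 'lgd'
Result: awxkrulgd


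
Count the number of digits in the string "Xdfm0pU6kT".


Input string: 'Xdfm0pU6kT'
Operation: count digit characters (0-9)
Scan: 'X', 'd', 'f', 'm', '0'(digit), 'p', 'U', '6'(digit), 'k', 'T'
Digits found: 2
Result: 2


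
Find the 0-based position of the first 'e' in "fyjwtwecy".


Input string: 'fyjwtwecy'
Target: 'e'
Scanning left to right: s[0]='f', s[1]='y', s[2]='j', s[3]='w', s[4]='t', s[5]='w', s[6]='e'
First match at index: 6


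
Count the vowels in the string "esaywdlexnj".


Input string: 'esaywdlexnj'
Operation: count vowels (a, e, i, o, u)
Scan: s[0]='e' (vowel), s[1]='s', s[2]='a' (vowel), s[3]='y', s[4]='w', s[5]='d', s[6]='l', s[7]='e' (vowel), s[8]='x', s[9]='n', s[10]='j'
Vowels found: 3
Result: 3


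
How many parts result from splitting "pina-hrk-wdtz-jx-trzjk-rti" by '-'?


Input string: 'pina-hrk-wdtz-jx-trzjk-rti'
Delimiter: '-'
Split result: 'pina', 'hrk', 'wdtz', 'jx', 'trzjk', 'rti'
Number of parts: 6


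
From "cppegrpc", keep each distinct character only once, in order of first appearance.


Input: 'cppegrpc'
Operation: keep first occurrence of each character
Scan: s[0]='c' new -> keep; s[1]='p' new -> keep; s[2]='p' seen -> skip; s[3]='e' new -> keep; s[4]='g' new -> keep; s[5]='r' new -> keep; s[6]='p' seen -> skip; s[7]='c' seen -> skip
Result: cpegr


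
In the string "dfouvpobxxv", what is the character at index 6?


Input string: 'dfouvpobxxv'
Operation: get character at index 6
Index mapping: s[0]='d', s[1]='f', s[2]='o', s[3]='u', s[4]='v', s[5]='p', s[6]='o'
Result: 'o'


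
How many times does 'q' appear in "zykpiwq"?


Input string: 'zykpiwq'
Target character: 'q'
Scan each position: s[6]='q'
Matches found at indices: 6
Total: 1


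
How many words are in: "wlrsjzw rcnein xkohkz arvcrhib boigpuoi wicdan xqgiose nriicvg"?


Input string: 'wlrsjzw rcnein xkohkz arvcrhib boigpuoi wicdan xqgiose nriicvg'
Operation: split by spaces
Words found: 'wlrsjzw', 'rcnein', 'xkohkz', 'arvcrhib', 'boigpuoi', 'wicdan', 'xqgiose', 'nriicvg'
Word count: 8


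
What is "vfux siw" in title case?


Input string: 'vfux siw'
Operation: capitalize first letter of each word
Word transformations: 'vfux'->'Vfux', 'siw'->'Siw'
Result: Vfux Siw


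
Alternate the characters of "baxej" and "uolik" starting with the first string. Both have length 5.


String 1: 'baxej'
String 2: 'uolik'
Operation: alternate characters
Pairs: 'b'+'u', 'a'+'o', 'x'+'l', 'e'+'i', 'j'+'k'
Result: buaoxleijk


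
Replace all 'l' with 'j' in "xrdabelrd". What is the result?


Input string: 'xrdabelrd'
Operation: replace 'l' with 'j'
Positions of 'l': 6
After replacement: xrdabejrd


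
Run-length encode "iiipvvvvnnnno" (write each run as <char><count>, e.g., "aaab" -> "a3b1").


Input: 'iiipvvvvnnnno'
Operation: identify consecutive runs
Runs: 'iii' -> i3, 'p' -> p1, 'vvvv' -> v4, 'nnnn' -> n4, 'o' -> o1
Encoded: i3p1v4n4o1


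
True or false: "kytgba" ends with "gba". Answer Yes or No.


Input string: 'kytgba'
Suffix to check: 'gba'
Last 3 characters of input: 'gba'
Match: True
Result: Yes


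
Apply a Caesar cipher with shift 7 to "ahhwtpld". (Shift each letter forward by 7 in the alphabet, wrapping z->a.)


Input: 'ahhwtpld', shift = 7
Operation: for each letter, (position + 7) mod 26
Mapping: 'a'(0+7=7)->'h', 'h'(7+7=14)->'o', 'h'(7+7=14)->'o', 'w'(22+7=29, 29 mod 26=3)->'d', 't'(19+7=26, 26 mod 26=0)->'a', 'p'(15+7=22)->'w', 'l'(11+7=18)->'s', 'd'(3+7=10)->'k'
Result: hoodawsk


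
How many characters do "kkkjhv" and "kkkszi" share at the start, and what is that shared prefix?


String 1: 'kkkjhv'
String 2: 'kkkszi'
Compare position by position:
pos 0: 'k' vs 'k' match
pos 1: 'k' vs 'k' match
pos 2: 'k' vs 'k' match
pos 3: 'j' vs 's' differ -> stop
Longest common prefix: "kkk" (length 3)


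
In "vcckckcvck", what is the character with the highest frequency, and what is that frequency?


Input: 'vcckckcvck'
Operation: tally each character
Counts: 'c':5, 'k':3, 'v':2
Maximum: 'c' appears 5 times


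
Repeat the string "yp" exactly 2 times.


Input string: 'yp'
Operation: repeat 2 times
Concatenation: 'yp' + 'yp'
Result: ypyp


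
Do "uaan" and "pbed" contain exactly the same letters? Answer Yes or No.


String 1: 'uaan' -> sorted: 'aanu'
String 2: 'pbed' -> sorted: 'bdep'
Compare sorted forms: 'aanu' != 'bdep'
Anagram: No


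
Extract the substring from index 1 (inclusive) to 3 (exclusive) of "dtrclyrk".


Input string: 'dtrclyrk'
Operation: slice [1:3]
Extract characters: s[1]='t', s[2]='r'
Result: tr


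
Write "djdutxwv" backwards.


Input string: 'djdutxwv'
Operation: reverse character order
Original order: 'd' -> 'j' -> 'd' -> 'u' -> 't' -> 'x' -> 'w' -> 'v'
Reversed order: 'v' -> 'w' -> 'x' -> 't' -> 'u' -> 'd' -> 'j' -> 'd'
Result: vwxtudjd


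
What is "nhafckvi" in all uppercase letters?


Input string: 'nhafckvi'
Operation: convert each letter to uppercase
Mapping: 'n'->'N', 'h'->'H', 'a'->'A', 'f'->'F', 'c'->'C', 'k'->'K', 'v'->'V', 'i'->'I'
Result: NHAFCKVI


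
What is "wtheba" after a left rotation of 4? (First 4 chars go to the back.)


Input: 'wtheba', shift = 4
Operation: split at index 4 and swap parts
Front part s[0:4] = 'wthe'
Back part s[4:] = 'ba'
Rotated = back + front = 'ba' + 'wthe'
Result: bawthe


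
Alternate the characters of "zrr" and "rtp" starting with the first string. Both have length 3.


String 1: 'zrr'
String 2: 'rtp'
Operation: alternate characters
Pairs: 'z'+'r', 'r'+'t', 'r'+'p'
Result: zrrtrp


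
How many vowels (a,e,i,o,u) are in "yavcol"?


Input string: 'yavcol'
Operation: count vowels (a, e, i, o, u)
Scan: s[0]='y', s[1]='a' (vowel), s[2]='v', s[3]='c', s[4]='o' (vowel), s[5]='l'
Vowels found: 2
Result: 2


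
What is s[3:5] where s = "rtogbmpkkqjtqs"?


Input string: 'rtogbmpkkqjtqs'
Operation: slice [3:5]
Extract characters: s[3]='g', s[4]='b'
Result: gb


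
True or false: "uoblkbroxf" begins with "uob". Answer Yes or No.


Input string: 'uoblkbroxf'
Prefix to check: 'uob'
First 3 characters of input: 'uob'
Match: True
Result: Yes


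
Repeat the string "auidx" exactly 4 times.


Input string: 'auidx'
Operation: repeat 4 times
Concatenation: 'auidx' + 'auidx' + 'auidx' + 'auidx'
Result: auidxauidxauidxauidx


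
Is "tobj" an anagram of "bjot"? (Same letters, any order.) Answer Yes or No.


String 1: 'bjot' -> sorted: 'bjot'
String 2: 'tobj' -> sorted: 'bjot'
Compare sorted forms: 'bjot' == 'bjot'
Anagram: Yes


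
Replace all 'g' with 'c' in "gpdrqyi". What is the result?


Input string: 'gpdrqyi'
Operation: replace 'g' with 'c'
Positions of 'g': 0
After replacement: cpdrqyi


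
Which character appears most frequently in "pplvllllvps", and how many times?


Input: 'pplvllllvps'
Operation: tally each character
Counts: 'l':5, 'p':3, 's':1, 'v':2
Maximum: 'l' appears 5 times


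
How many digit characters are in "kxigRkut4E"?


Input string: 'kxigRkut4E'
Operation: count digit characters (0-9)
Scan: 'k', 'x', 'i', 'g', 'R', 'k', 'u', 't', '4'(digit), 'E'
Digits found: 1
Result: 1


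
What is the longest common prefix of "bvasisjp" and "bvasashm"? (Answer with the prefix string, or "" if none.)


String 1: 'bvasisjp'
String 2: 'bvasashm'
Compare position by position:
pos 0: 'b' vs 'b' match
pos 1: 'v' vs 'v' match
pos 2: 'a' vs 'a' match
pos 3: 's' vs 's' match
pos 4: 'i' vs 'a' differ -> stop
Longest common prefix: "bvas" (length 4)


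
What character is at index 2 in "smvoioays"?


Input string: 'smvoioays'
Operation: get character at index 2
Index mapping: s[0]='s', s[1]='m', s[2]='v'
Result: 'v'


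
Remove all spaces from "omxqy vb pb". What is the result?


Input string: 'omxqy vb pb'
Operation: remove all spaces
Words: 'omxqy', 'vb', 'pb'
Join without spaces: omxqyvbpb


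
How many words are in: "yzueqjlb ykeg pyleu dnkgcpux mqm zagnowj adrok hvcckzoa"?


Input string: 'yzueqjlb ykeg pyleu dnkgcpux mqm zagnowj adrok hvcckzoa'
Operation: split by spaces
Words found: 'yzueqjlb', 'ykeg', 'pyleu', 'dnkgcpux', 'mqm', 'zagnowj', 'adrok', 'hvcckzoa'
Word count: 8


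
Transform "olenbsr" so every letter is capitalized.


Input string: 'olenbsr'
Operation: convert each letter to uppercase
Mapping: 'o'->'O', 'l'->'L', 'e'->'E', 'n'->'N', 'b'->'B', 's'->'S', 'r'->'R'
Result: OLENBSR


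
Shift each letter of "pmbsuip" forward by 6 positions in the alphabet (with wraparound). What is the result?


Input: 'pmbsuip', shift = 6
Operation: for each letter, (position + 6) mod 26
Mapping: 'p'(15+6=21)->'v', 'm'(12+6=18)->'s', 'b'(1+6=7)->'h', 's'(18+6=24)->'y', 'u'(20+6=26, 26 mod 26=0)->'a', 'i'(8+6=14)->'o', 'p'(15+6=21)->'v'
Result: vshyaov


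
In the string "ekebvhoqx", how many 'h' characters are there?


Input string: 'ekebvhoqx'
Target character: 'h'
Scan each position: s[5]='h'
Matches found at indices: 5
Total: 1


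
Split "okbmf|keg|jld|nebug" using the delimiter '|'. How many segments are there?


Input string: 'okbmf|keg|jld|nebug'
Delimiter: '|'
Split result: 'okbmf', 'keg', 'jld', 'nebug'
Number of parts: 4


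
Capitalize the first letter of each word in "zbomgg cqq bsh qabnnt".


Input string: 'zbomgg cqq bsh qabnnt'
Operation: capitalize first letter of each word
Word transformations: 'zbomgg'->'Zbomgg', 'cqq'->'Cqq', 'bsh'->'Bsh', 'qabnnt'->'Qabnnt'
Result: Zbomgg Cqq Bsh Qabnnt


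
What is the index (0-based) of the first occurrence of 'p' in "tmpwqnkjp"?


Input string: 'tmpwqnkjp'
Target: 'p'
Scanning left to right: s[0]='t', s[1]='m', s[2]='p'
First match at index: 2


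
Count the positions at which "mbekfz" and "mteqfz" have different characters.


String 1: 'mbekfz'
String 2: 'mteqfz'
Compare each position: pos 0: 'm'=='m', pos 1: 'b'!='t', pos 2: 'e'=='e', pos 3: 'k'!='q', pos 4: 'f'=='f', pos 5: 'z'=='z'
Differing positions: 2
Hamming distance: 2


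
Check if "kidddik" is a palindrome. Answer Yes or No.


Input string: 'kidddik'
Reversed: 'kidddik'
Compare pairs: s[0]='k' vs s[6]='k' (match), s[1]='i' vs s[5]='i' (match), s[2]='d' vs s[4]='d' (match)
Palindrome: Yes


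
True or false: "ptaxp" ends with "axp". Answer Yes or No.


Input string: 'ptaxp'
Suffix to check: 'axp'
Last 3 characters of input: 'axp'
Match: True
Result: Yes


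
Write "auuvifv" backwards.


Input string: 'auuvifv'
Operation: reverse character order
Original order: 'a' -> 'u' -> 'u' -> 'v' -> 'i' -> 'f' -> 'v'
Reversed order: 'v' -> 'f' -> 'i' -> 'v' -> 'u' -> 'u' -> 'a'
Result: vfivuua


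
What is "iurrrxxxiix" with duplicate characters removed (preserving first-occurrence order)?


Input: 'iurrrxxxiix'
Operation: keep first occurrence of each character
Scan: s[0]='i' new -> keep; s[1]='u' new -> keep; s[2]='r' new -> keep; s[3]='r' seen -> skip; s[4]='r' seen -> skip; s[5]='x' new -> keep; s[6]='x' seen -> skip; s[7]='x' seen -> skip; s[8]='i' seen -> skip; s[9]='i' seen -> skip; s[10]='x' seen -> skip
Result: iurx


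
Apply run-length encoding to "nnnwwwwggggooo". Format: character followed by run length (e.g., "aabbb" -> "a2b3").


Input: 'nnnwwwwggggooo'
Operation: identify consecutive runs
Runs: 'nnn' -> n3, 'wwww' -> w4, 'gggg' -> g4, 'ooo' -> o3
Encoded: n3w4g4o3


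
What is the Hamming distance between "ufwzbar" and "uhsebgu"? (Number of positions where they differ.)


String 1: 'ufwzbar'
String 2: 'uhsebgu'
Compare each position: pos 0: 'u'=='u', pos 1: 'f'!='h', pos 2: 'w'!='s', pos 3: 'z'!='e', pos 4: 'b'=='b', pos 5: 'a'!='g', pos 6: 'r'!='u'
Differing positions: 5
Hamming distance: 5


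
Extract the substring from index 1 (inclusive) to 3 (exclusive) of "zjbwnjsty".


Input string: 'zjbwnjsty'
Operation: slice [1:3]
Extract characters: s[1]='j', s[2]='b'
Result: jb


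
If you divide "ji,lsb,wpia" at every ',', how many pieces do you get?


Input string: 'ji,lsb,wpia'
Delimiter: ','
Split result: 'ji', 'lsb', 'wpia'
Number of parts: 3


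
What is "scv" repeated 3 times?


Input string: 'scv'
Operation: repeat 3 times
Concatenation: 'scv' + 'scv' + 'scv'
Result: scvscvscv


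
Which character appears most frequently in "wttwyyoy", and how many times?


Input: 'wttwyyoy'
Operation: tally each character
Counts: 'o':1, 't':2, 'w':2, 'y':3
Maximum: 'y' appears 3 times


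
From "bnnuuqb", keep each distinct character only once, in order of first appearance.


Input: 'bnnuuqb'
Operation: keep first occurrence of each character
Scan: s[0]='b' new -> keep; s[1]='n' new -> keep; s[2]='n' seen -> skip; s[3]='u' new -> keep; s[4]='u' seen -> skip; s[5]='q' new -> keep; s[6]='b' seen -> skip
Result: bnuq


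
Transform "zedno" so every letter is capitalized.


Input string: 'zedno'
Operation: convert each letter to uppercase
Mapping: 'z'->'Z', 'e'->'E', 'd'->'D', 'n'->'N', 'o'->'O'
Result: ZEDNO


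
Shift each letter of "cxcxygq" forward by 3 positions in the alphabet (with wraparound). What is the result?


Input: 'cxcxygq', shift = 3
Operation: for each letter, (position + 3) mod 26
Mapping: 'c'(2+3=5)->'f', 'x'(23+3=26, 26 mod 26=0)->'a', 'c'(2+3=5)->'f', 'x'(23+3=26, 26 mod 26=0)->'a', 'y'(24+3=27, 27 mod 26=1)->'b', 'g'(6+3=9)->'j', 'q'(16+3=19)->'t'
Result: fafabjt


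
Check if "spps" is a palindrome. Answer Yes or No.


Input string: 'spps'
Reversed: 'spps'
Compare pairs: s[0]='s' vs s[3]='s' (match), s[1]='p' vs s[2]='p' (match)
Palindrome: Yes


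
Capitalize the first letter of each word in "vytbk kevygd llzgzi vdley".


Input string: 'vytbk kevygd llzgzi vdley'
Operation: capitalize first letter of each word
Word transformations: 'vytbk'->'Vytbk', 'kevygd'->'Kevygd', 'llzgzi'->'Llzgzi', 'vdley'->'Vdley'
Result: Vytbk Kevygd Llzgzi Vdley


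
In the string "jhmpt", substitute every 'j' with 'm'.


Input string: 'jhmpt'
Operation: replace 'j' with 'm'
Positions of 'j': 0
After replacement: mhmpt


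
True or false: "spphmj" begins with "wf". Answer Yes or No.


Input string: 'spphmj'
Prefix to check: 'wf'
First 2 characters of input: 'sp'
Match: False
Result: No


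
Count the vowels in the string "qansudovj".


Input string: 'qansudovj'
Operation: count vowels (a, e, i, o, u)
Scan: s[0]='q', s[1]='a' (vowel), s[2]='n', s[3]='s', s[4]='u' (vowel), s[5]='d', s[6]='o' (vowel), s[7]='v', s[8]='j'
Vowels found: 3
Result: 3


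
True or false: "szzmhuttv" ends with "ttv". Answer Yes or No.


Input string: 'szzmhuttv'
Suffix to check: 'ttv'
Last 3 characters of input: 'ttv'
Match: True
Result: Yes


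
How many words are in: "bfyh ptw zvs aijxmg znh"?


Input string: 'bfyh ptw zvs aijxmg znh'
Operation: split by spaces
Words found: 'bfyh', 'ptw', 'zvs', 'aijxmg', 'znh'
Word count: 5


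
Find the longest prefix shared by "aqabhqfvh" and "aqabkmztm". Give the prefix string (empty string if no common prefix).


String 1: 'aqabhqfvh'
String 2: 'aqabkmztm'
Compare position by position:
pos 0: 'a' vs 'a' match
pos 1: 'q' vs 'q' match
pos 2: 'a' vs 'a' match
pos 3: 'b' vs 'b' match
pos 4: 'h' vs 'k' differ -> stop
Longest common prefix: "aqab" (length 4)


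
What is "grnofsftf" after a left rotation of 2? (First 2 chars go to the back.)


Input: 'grnofsftf', shift = 2
Operation: split at index 2 and swap parts
Front part s[0:2] = 'gr'
Back part s[2:] = 'nofsftf'
Rotated = back + front = 'nofsftf' + 'gr'
Result: nofsftfgr


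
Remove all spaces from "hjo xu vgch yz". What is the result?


Input string: 'hjo xu vgch yz'
Operation: remove all spaces
Words: 'hjo', 'xu', 'vgch', 'yz'
Join without spaces: hjoxuvgchyz


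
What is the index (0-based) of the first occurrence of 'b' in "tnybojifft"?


Input string: 'tnybojifft'
Target: 'b'
Scanning left to right: s[0]='t', s[1]='n', s[2]='y', s[3]='b'
First match at index: 3


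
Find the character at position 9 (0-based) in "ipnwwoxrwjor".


Input string: 'ipnwwoxrwjor'
Operation: get character at index 9
Index mapping: s[0]='i', s[1]='p', s[2]='n', s[3]='w', s[4]='w', s[5]='o', s[6]='x', s[7]='r', s[8]='w', s[9]='j'
Result: 'j'


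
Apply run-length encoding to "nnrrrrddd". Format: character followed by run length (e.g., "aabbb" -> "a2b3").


Input: 'nnrrrrddd'
Operation: identify consecutive runs
Runs: 'nn' -> n2, 'rrrr' -> r4, 'ddd' -> d3
Encoded: n2r4d3


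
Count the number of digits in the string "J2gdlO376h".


Input string: 'J2gdlO376h'
Operation: count digit characters (0-9)
Scan: 'J', '2'(digit), 'g', 'd', 'l', 'O', '3'(digit), '7'(digit), '6'(digit), 'h'
Digits found: 4
Result: 4


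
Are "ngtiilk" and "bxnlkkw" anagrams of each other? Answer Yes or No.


String 1: 'ngtiilk' -> sorted: 'giiklnt'
String 2: 'bxnlkkw' -> sorted: 'bkklnwx'
Compare sorted forms: 'giiklnt' != 'bkklnwx'
Anagram: No


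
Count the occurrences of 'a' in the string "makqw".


Input string: 'makqw'
Target character: 'a'
Scan each position: s[1]='a'
Matches found at indices: 1
Total: 1


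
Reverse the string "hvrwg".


Input string: 'hvrwg'
Operation: reverse character order
Original order: 'h' -> 'v' -> 'r' -> 'w' -> 'g'
Reversed order: 'g' -> 'w' -> 'r' -> 'v' -> 'h'
Result: gwrvh


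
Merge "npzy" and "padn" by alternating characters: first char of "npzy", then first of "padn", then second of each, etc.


String 1: 'npzy'
String 2: 'padn'
Operation: alternate characters
Pairs: 'n'+'p', 'p'+'a', 'z'+'d', 'y'+'n'
Result: nppazdyn


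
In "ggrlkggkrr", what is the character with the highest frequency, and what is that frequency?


Input: 'ggrlkggkrr'
Operation: tally each character
Counts: 'g':4, 'k':2, 'l':1, 'r':3
Maximum: 'g' appears 4 times


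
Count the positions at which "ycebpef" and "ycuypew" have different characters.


String 1: 'ycebpef'
String 2: 'ycuypew'
Compare each position: pos 0: 'y'=='y', pos 1: 'c'=='c', pos 2: 'e'!='u', pos 3: 'b'!='y', pos 4: 'p'=='p', pos 5: 'e'=='e', pos 6: 'f'!='w'
Differing positions: 3
Hamming distance: 3


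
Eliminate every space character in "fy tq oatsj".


Input string: 'fy tq oatsj'
Operation: remove all spaces
Words: 'fy', 'tq', 'oatsj'
Join without spaces: fytqoatsj


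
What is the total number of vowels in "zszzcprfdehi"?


Input string: 'zszzcprfdehi'
Operation: count vowels (a, e, i, o, u)
Scan: s[0]='z', s[1]='s', s[2]='z', s[3]='z', s[4]='c', s[5]='p', s[6]='r', s[7]='f', s[8]='d', s[9]='e' (vowel), s[10]='h', s[11]='i' (vowel)
Vowels found: 2
Result: 2


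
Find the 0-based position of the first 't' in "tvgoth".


Input string: 'tvgoth'
Target: 't'
Scanning left to right: s[0]='t'
First match at index: 0


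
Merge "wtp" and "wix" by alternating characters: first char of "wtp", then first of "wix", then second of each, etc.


String 1: 'wtp'
String 2: 'wix'
Operation: alternate characters
Pairs: 'w'+'w', 't'+'i', 'p'+'x'
Result: wwtipx


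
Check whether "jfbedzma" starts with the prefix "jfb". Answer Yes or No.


Input string: 'jfbedzma'
Prefix to check: 'jfb'
First 3 characters of input: 'jfb'
Match: True
Result: Yes


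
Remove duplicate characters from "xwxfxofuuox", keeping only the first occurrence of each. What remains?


Input: 'xwxfxofuuox'
Operation: keep first occurrence of each character
Scan: s[0]='x' new -> keep; s[1]='w' new -> keep; s[2]='x' seen -> skip; s[3]='f' new -> keep; s[4]='x' seen -> skip; s[5]='o' new -> keep; s[6]='f' seen -> skip; s[7]='u' new -> keep; s[8]='u' seen -> skip; s[9]='o' seen -> skip; s[10]='x' seen -> skip
Result: xwfou
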